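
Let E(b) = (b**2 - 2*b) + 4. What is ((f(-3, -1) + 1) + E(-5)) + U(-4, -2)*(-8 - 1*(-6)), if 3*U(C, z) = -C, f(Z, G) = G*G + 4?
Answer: 127/3 ≈ 42.333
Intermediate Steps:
f(Z, G) = 4 + G**2 (f(Z, G) = G**2 + 4 = 4 + G**2)
E(b) = 4 + b**2 - 2*b
U(C, z) = -C/3 (U(C, z) = (-C)/3 = -C/3)
((f(-3, -1) + 1) + E(-5)) + U(-4, -2)*(-8 - 1*(-6)) = (((4 + (-1)**2) + 1) + (4 + (-5)**2 - 2*(-5))) + (-1/3*(-4))*(-8 - 1*(-6)) = (((4 + 1) + 1) + (4 + 25 + 10)) + 4*(-8 + 6)/3 = ((5 + 1) + 39) + (4/3)*(-2) = (6 + 39) - 8/3 = 45 - 8/3 = 127/3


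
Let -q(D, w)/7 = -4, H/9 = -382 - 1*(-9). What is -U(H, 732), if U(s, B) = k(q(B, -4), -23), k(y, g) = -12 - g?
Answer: -11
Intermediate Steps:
H = -3357 (H = 9*(-382 - 1*(-9)) = 9*(-382 + 9) = 9*(-373) = -3357)
q(D, w) = 28 (q(D, w) = -7*(-4) = 28)
U(s, B) = 11 (U(s, B) = -12 - 1*(-23) = -12 + 23 = 11)
-U(H, 732) = -1*11 = -11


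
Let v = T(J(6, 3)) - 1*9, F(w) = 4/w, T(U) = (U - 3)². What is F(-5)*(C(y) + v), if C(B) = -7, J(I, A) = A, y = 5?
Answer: 64/5 ≈ 12.800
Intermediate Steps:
T(U) = (-3 + U)²
v = -9 (v = (-3 + 3)² - 1*9 = 0² - 9 = 0 - 9 = -9)
F(-5)*(C(y) + v) = (4/(-5))*(-7 - 9) = (4*(-⅕))*(-16) = -⅘*(-16) = 64/5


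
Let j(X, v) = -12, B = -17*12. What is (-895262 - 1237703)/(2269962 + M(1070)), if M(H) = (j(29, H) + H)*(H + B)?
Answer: -426593/637238 ≈ -0.66944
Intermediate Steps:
B = -204
M(H) = (-204 + H)*(-12 + H) (M(H) = (-12 + H)*(H - 204) = (-12 + H)*(-204 + H) = (-204 + H)*(-12 + H))
(-895262 - 1237703)/(2269962 + M(1070)) = (-895262 - 1237703)/(2269962 + (2448 + 1070² - 216*1070)) = -2132965/(2269962 + (2448 + 1144900 - 231120)) = -2132965/(2269962 + 916228) = -2132965/3186190 = -2132965*1/3186190 = -426593/637238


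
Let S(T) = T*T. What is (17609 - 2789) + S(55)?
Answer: 17845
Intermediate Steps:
S(T) = T²
(17609 - 2789) + S(55) = (17609 - 2789) + 55² = 14820 + 3025 = 17845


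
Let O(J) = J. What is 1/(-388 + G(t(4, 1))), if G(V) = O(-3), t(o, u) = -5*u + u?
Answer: -1/391 ≈ -0.0025575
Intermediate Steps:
t(o, u) = -4*u
G(V) = -3
1/(-388 + G(t(4, 1))) = 1/(-388 - 3) = 1/(-391) = -1/391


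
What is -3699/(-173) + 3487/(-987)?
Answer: 3047662/170751 ≈ 17.849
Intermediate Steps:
-3699/(-173) + 3487/(-987) = -3699*(-1/173) + 3487*(-1/987) = 3699/173 - 3487/987 = 3047662/170751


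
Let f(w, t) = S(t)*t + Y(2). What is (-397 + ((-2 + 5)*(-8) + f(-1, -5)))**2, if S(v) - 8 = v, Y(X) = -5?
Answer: 194481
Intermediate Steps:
S(v) = 8 + v
f(w, t) = -5 + t*(8 + t) (f(w, t) = (8 + t)*t - 5 = t*(8 + t) - 5 = -5 + t*(8 + t))
(-397 + ((-2 + 5)*(-8) + f(-1, -5)))**2 = (-397 + ((-2 + 5)*(-8) + (-5 - 5*(8 - 5))))**2 = (-397 + (3*(-8) + (-5 - 5*3)))**2 = (-397 + (-24 + (-5 - 15)))**2 = (-397 + (-24 - 20))**2 = (-397 - 44)**2 = (-441)**2 = 194481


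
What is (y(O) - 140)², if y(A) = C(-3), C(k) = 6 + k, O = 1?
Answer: 18769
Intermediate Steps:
y(A) = 3 (y(A) = 6 - 3 = 3)
(y(O) - 140)² = (3 - 140)² = (-137)² = 18769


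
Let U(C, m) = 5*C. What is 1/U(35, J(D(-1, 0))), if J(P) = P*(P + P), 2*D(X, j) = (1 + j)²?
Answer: 1/175 ≈ 0.0057143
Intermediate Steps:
D(X, j) = (1 + j)²/2
J(P) = 2*P² (J(P) = P*(2*P) = 2*P²)
1/U(35, J(D(-1, 0))) = 1/(5*35) = 1/175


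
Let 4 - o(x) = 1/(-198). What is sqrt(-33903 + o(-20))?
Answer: I*sqrt(147664022)/66 ≈ 184.12*I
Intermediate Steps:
o(x) = 793/198 (o(x) = 4 - 1/(-198) = 4 - 1*(-1/198) = 4 + 1/198 = 793/198)
sqrt(-33903 + o(-20)) = sqrt(-33903 + 793/198) = sqrt(-6712001/198) = I*sqrt(147664022)/66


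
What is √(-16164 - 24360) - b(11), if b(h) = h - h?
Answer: 2*I*√10131 ≈ 201.31*I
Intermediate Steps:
b(h) = 0
√(-16164 - 24360) - b(11) = √(-16164 - 24360) - 1*0 = √(-40524) + 0 = 2*I*√10131 + 0 = 2*I*√10131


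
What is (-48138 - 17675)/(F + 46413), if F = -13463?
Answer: -65813/32950 ≈ -1.9974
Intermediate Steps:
(-48138 - 17675)/(F + 46413) = (-48138 - 17675)/(-13463 + 46413) = -65813/32950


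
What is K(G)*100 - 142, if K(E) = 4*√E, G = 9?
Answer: 1058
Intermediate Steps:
K(G)*100 - 142 = (4*√9)*100 - 142 = (4*3)*100 - 142 = 12*100 - 142 = 1200 - 142 = 1058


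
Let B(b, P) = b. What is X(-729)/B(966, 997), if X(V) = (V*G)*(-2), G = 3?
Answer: 729/161 ≈ 4.5280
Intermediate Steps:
X(V) = -6*V (X(V) = (V*3)*(-2) = (3*V)*(-2) = -6*V)
X(-729)/B(966, 997) = -6*(-729)/966 = 4374*(1/966) = 729/161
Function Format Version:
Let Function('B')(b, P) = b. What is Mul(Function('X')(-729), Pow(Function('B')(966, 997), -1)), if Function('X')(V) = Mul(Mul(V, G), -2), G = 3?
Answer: Rational(729, 161) ≈ 4.5280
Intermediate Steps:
Function('X')(V) = Mul(-6, V) (Function('X')(V) = Mul(Mul(V, 3), -2) = Mul(Mul(3, V), -2) = Mul(-6, V))
Mul(Function('X')(-729), Pow(Function('B')(966, 997), -1)) = Mul(Mul(-6, -729), Pow(966, -1)) = Mul(4374, Rational(1, 966)) = Rational(729, 161)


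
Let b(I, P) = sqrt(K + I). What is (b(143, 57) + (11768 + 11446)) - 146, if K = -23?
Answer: 23068 + 2*sqrt(30) ≈ 23079.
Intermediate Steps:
b(I, P) = sqrt(-23 + I)
(b(143, 57) + (11768 + 11446)) - 146 = (sqrt(-23 + 143) + (11768 + 11446)) - 146 = (sqrt(120) + 23214) - 146 = (2*sqrt(30) + 23214) - 146 = (23214 + 2*sqrt(30)) - 146 = 23068 + 2*sqrt(30)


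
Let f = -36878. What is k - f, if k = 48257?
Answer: 85135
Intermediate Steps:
k - f = 48257 - 1*(-36878) = 48257 + 36878 = 85135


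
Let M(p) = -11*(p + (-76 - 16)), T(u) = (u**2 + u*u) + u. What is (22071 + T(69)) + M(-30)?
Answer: 33004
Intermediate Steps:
T(u) = u + 2*u**2 (T(u) = (u**2 + u**2) + u = 2*u**2 + u = u + 2*u**2)
M(p) = 1012 - 11*p (M(p) = -11*(p - 92) = -11*(-92 + p) = 1012 - 11*p)
(22071 + T(69)) + M(-30) = (22071 + 69*(1 + 2*69)) + (1012 - 11*(-30)) = (22071 + 69*(1 + 138)) + (1012 + 330) = (22071 + 69*139) + 1342 = (22071 + 9591) + 1342 = 31662 + 1342 = 33004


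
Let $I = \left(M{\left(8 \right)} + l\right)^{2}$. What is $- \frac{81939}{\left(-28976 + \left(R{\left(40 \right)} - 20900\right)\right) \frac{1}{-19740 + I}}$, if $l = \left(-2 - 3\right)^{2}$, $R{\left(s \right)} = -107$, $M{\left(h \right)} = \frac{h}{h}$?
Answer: $- \frac{520695032}{16661} \approx -31252.0$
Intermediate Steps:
$M{\left(h \right)} = 1$
$l = 25$ ($l = \left(-5\right)^{2} = 25$)
$I = 676$ ($I = \left(1 + 25\right)^{2} = 26^{2} = 676$)
$- \frac{81939}{\left(-28976 + \left(R{\left(40 \right)} - 20900\right)\right) \frac{1}{-19740 + I}} = - \frac{81939}{\left(-28976 - 21007\right) \frac{1}{-19740 + 676}} = - \frac{81939}{\left(-28976 - 21007\right) \frac{1}{-19064}} = - \frac{81939}{\left(-28976 - 21007\right) \left(- \frac{1}{19064}\right)} = - \frac{81939}{\left(-49983\right) \left(- \frac{1}{19064}\right)} = - \frac{81939}{\frac{49983}{19064}} = \left(-81939\right) \frac{19064}{49983} = - \frac{520695032}{16661}$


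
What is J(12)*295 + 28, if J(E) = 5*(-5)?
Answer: -7347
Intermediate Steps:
J(E) = -25
J(12)*295 + 28 = -25*295 + 28 = -7375 + 28 = -7347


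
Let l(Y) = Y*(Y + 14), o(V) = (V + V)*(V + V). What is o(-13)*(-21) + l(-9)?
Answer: -14241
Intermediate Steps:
o(V) = 4*V² (o(V) = (2*V)*(2*V) = 4*V²)
l(Y) = Y*(14 + Y)
o(-13)*(-21) + l(-9) = (4*(-13)²)*(-21) - 9*(14 - 9) = (4*169)*(-21) - 9*5 = 676*(-21) - 45 = -14196 - 45 = -14241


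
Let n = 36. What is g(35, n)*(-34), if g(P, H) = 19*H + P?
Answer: -24446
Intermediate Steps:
g(P, H) = P + 19*H
g(35, n)*(-34) = (35 + 19*36)*(-34) = (35 + 684)*(-34) = 719*(-34) = -24446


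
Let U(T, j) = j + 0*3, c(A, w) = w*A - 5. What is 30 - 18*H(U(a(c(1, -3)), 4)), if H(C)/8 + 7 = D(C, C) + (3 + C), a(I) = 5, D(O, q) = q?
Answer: -546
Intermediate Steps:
c(A, w) = -5 + A*w (c(A, w) = A*w - 5 = -5 + A*w)
U(T, j) = j (U(T, j) = j + 0 = j)
H(C) = -32 + 16*C (H(C) = -56 + 8*(C + (3 + C)) = -56 + 8*(3 + 2*C) = -56 + (24 + 16*C) = -32 + 16*C)
30 - 18*H(U(a(c(1, -3)), 4)) = 30 - 18*(-32 + 16*4) = 30 - 18*(-32 + 64) = 30 - 18*32 = 30 - 576 = -546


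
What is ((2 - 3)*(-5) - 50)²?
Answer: 2025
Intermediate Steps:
((2 - 3)*(-5) - 50)² = (-1*(-5) - 50)² = (5 - 50)² = (-45)² = 2025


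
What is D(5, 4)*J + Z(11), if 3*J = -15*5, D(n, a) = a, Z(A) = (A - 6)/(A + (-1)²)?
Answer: -1195/12 ≈ -99.583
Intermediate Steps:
Z(A) = (-6 + A)/(1 + A) (Z(A) = (-6 + A)/(A + 1) = (-6 + A)/(1 + A))
J = -25 (J = (-15*5)/3 = (⅓)*(-75) = -25)
D(5, 4)*J + Z(11) = 4*(-25) + (-6 + 11)/(1 + 11) = -100 + 5/12 = -1195/12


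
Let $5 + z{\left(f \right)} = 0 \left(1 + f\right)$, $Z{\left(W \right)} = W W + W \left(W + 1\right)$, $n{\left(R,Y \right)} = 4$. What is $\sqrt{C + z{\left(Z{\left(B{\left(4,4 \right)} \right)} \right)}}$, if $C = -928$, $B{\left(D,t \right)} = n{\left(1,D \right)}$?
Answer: $i \sqrt{933} \approx 30.545 i$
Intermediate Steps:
$B{\left(D,t \right)} = 4$
$Z{\left(W \right)} = W^{2} + W \left(1 + W\right)$
$z{\left(f \right)} = -5$ ($z{\left(f \right)} = -5 + 0 \left(1 + f\right) = -5 + 0 = -5$)
$\sqrt{C + z{\left(Z{\left(B{\left(4,4 \right)} \right)} \right)}} = \sqrt{-928 - 5} = \sqrt{-933} = i \sqrt{933}$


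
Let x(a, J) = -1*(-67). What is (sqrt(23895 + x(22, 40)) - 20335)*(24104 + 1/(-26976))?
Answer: -13222416943505/26976 + 650229503*sqrt(23962)/26976 ≈ -4.8642e+8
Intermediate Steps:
x(a, J) = 67
(sqrt(23895 + x(22, 40)) - 20335)*(24104 + 1/(-26976)) = (sqrt(23895 + 67) - 20335)*(24104 + 1/(-26976)) = (sqrt(23962) - 20335)*(24104 - 1/26976) = (-20335 + sqrt(23962))*(650229503/26976) = -13222416943505/26976 + 650229503*sqrt(23962)/26976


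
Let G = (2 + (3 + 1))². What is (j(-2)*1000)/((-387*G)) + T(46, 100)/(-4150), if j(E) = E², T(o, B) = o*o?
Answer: -5760014/7227225 ≈ -0.79699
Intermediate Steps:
T(o, B) = o²
G = 36 (G = (2 + 4)² = 6² = 36)
(j(-2)*1000)/((-387*G)) + T(46, 100)/(-4150) = ((-2)²*1000)/((-387*36)) + 46²/(-4150) = (4*1000)/(-13932) + 2116*(-1/4150) = 4000*(-1/13932) - 1058/2075 = -1000/3483 - 1058/2075 = -5760014/7227225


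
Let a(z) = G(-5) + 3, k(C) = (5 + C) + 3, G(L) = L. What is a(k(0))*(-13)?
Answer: 26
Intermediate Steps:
k(C) = 8 + C
a(z) = -2 (a(z) = -5 + 3 = -2)
a(k(0))*(-13) = -2*(-13) = 26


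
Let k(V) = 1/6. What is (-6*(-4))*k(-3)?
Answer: 4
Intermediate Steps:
k(V) = 1/6
(-6*(-4))*k(-3) = -6*(-4)*(1/6) = 24*(1/6) = 4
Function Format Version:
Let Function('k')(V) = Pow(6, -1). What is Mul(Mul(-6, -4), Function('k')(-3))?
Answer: 4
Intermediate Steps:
Function('k')(V) = Rational(1, 6)
Mul(Mul(-6, -4), Function('k')(-3)) = Mul(Mul(-6, -4), Rational(1, 6)) = Mul(24, Rational(1, 6)) = 4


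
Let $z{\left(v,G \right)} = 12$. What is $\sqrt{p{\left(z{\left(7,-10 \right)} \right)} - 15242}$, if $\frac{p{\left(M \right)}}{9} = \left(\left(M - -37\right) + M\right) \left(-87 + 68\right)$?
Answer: $i \sqrt{25673} \approx 160.23 i$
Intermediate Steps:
$p{\left(M \right)} = -6327 - 342 M$ ($p{\left(M \right)} = 9 \left(\left(M - -37\right) + M\right) \left(-87 + 68\right) = 9 \left(\left(M + 37\right) + M\right) \left(-19\right) = 9 \left(\left(37 + M\right) + M\right) \left(-19\right) = 9 \left(37 + 2 M\right) \left(-19\right) = 9 \left(-703 - 38 M\right) = -6327 - 342 M$)
$\sqrt{p{\left(z{\left(7,-10 \right)} \right)} - 15242} = \sqrt{\left(-6327 - 4104\right) - 15242} = \sqrt{-10431 - 15242} = \sqrt{-25673} = i \sqrt{25673}$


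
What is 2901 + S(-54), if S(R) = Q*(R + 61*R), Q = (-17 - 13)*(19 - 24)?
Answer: -499299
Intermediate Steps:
Q = 150 (Q = -30*(-5) = 150)
S(R) = 9300*R (S(R) = 150*(R + 61*R) = 150*(62*R) = 9300*R)
2901 + S(-54) = 2901 + 9300*(-54) = 2901 - 502200 = -499299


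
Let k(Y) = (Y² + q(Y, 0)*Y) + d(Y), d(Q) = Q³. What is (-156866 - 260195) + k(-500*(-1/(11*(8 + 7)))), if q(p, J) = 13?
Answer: -14985175457/35937 ≈ -4.1698e+5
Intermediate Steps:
k(Y) = Y² + Y³ + 13*Y (k(Y) = (Y² + 13*Y) + Y³ = Y² + Y³ + 13*Y)
(-156866 - 260195) + k(-500*(-1/(11*(8 + 7)))) = (-156866 - 260195) + (-500*(-1/(11*(8 + 7))))*(13 - 500*(-1/(11*(8 + 7))) + (-500*(-1/(11*(8 + 7))))²) = -417061 + (-500/((-11*15)))*(13 - 500/((-11*15)) + (-500/((-11*15)))²) = -417061 + (-500/(-165))*(13 - 500/(-165) + (-500/(-165))²) = -417061 + (-500*(-1/165))*(13 - 500*(-1/165) + (-500*(-1/165))²) = -417061 + 100*(13 + 100/33 + (100/33)²)/33 = -417061 + 100*(13 + 100/33 + 10000/1089)/33 = -417061 + (100/33)*(27457/1089) = -417061 + 2745700/35937 = -14985175457/35937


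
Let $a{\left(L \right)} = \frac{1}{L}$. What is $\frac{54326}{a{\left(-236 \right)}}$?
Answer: $-12820936$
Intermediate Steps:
$\frac{54326}{a{\left(-236 \right)}} = \frac{54326}{\frac{1}{-236}} = \frac{54326}{- \frac{1}{236}} = 54326 \left(-236\right) = -12820936$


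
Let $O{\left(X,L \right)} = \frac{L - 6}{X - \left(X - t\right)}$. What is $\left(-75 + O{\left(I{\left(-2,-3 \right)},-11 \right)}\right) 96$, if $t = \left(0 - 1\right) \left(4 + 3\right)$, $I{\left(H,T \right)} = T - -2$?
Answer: $- \frac{48768}{7} \approx -6966.9$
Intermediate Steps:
$I{\left(H,T \right)} = 2 + T$ ($I{\left(H,T \right)} = T + 2 = 2 + T$)
$t = -7$ ($t = \left(-1\right) 7 = -7$)
$O{\left(X,L \right)} = \frac{6}{7} - \frac{L}{7}$ ($O{\left(X,L \right)} = \frac{L - 6}{X - \left(7 + X\right)} = \frac{-6 + L}{-7} = \left(-6 + L\right) \left(- \frac{1}{7}\right) = \frac{6}{7} - \frac{L}{7}$)
$\left(-75 + O{\left(I{\left(-2,-3 \right)},-11 \right)}\right) 96 = \left(-75 + \left(\frac{6}{7} - - \frac{11}{7}\right)\right) 96 = \left(-75 + \left(\frac{6}{7} + \frac{11}{7}\right)\right) 96 = \left(-75 + \frac{17}{7}\right) 96 = \left(- \frac{508}{7}\right) 96 = - \frac{48768}{7}$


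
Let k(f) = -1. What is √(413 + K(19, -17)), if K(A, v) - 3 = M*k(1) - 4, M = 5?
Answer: √407 ≈ 20.174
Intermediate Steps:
K(A, v) = -6 (K(A, v) = 3 + (5*(-1) - 4) = 3 + (-5 - 4) = 3 - 9 = -6)
√(413 + K(19, -17)) = √(413 - 6) = √407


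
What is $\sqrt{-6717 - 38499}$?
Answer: $12 i \sqrt{314} \approx 212.64 i$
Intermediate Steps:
$\sqrt{-6717 - 38499} = \sqrt{-45216} = 12 i \sqrt{314}$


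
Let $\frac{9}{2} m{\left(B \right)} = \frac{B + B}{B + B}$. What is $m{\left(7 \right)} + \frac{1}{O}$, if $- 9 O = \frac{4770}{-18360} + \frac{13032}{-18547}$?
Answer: $\frac{18456098}{1927863} \approx 9.5733$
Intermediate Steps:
$m{\left(B \right)} = \frac{2}{9}$ ($m{\left(B \right)} = \frac{2 \frac{B + B}{B + B}}{9} = \frac{2 \frac{2 B}{2 B}}{9} = \frac{2 \cdot 2 B \frac{1}{2 B}}{9} = \frac{2}{9} \cdot 1 = \frac{2}{9}$)
$O = \frac{214207}{2003076}$ ($O = - \frac{\frac{4770}{-18360} + \frac{13032}{-18547}}{9} = - \frac{4770 \left(- \frac{1}{18360}\right) + 13032 \left(- \frac{1}{18547}\right)}{9} = - \frac{- \frac{53}{204} - \frac{13032}{18547}}{9} = \left(- \frac{1}{9}\right) \left(- \frac{214207}{222564}\right) = \frac{214207}{2003076} \approx 0.10694$)
$m{\left(7 \right)} + \frac{1}{O} = \frac{2}{9} + \frac{1}{\frac{214207}{2003076}} = \frac{2}{9} + \frac{2003076}{214207} = \frac{18456098}{1927863}$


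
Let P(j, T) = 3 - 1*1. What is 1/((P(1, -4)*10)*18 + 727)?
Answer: 1/1087 ≈ 0.00091996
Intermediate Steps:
P(j, T) = 2 (P(j, T) = 3 - 1 = 2)
1/((P(1, -4)*10)*18 + 727) = 1/((2*10)*18 + 727) = 1/(20*18 + 727) = 1/(360 + 727) = 1/1087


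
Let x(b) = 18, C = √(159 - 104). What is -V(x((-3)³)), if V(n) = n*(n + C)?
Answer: -324 - 18*√55 ≈ -457.49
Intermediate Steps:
C = √55 ≈ 7.4162
V(n) = n*(n + √55)
-V(x((-3)³)) = -18*(18 + √55) = -(324 + 18*√55) = -324 - 18*√55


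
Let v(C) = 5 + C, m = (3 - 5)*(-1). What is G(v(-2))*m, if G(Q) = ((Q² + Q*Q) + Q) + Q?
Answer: 48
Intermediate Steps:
m = 2 (m = -2*(-1) = 2)
G(Q) = 2*Q + 2*Q² (G(Q) = ((Q² + Q²) + Q) + Q = (2*Q² + Q) + Q = (Q + 2*Q²) + Q = 2*Q + 2*Q²)
G(v(-2))*m = (2*(5 - 2)*(1 + (5 - 2)))*2 = (2*3*(1 + 3))*2 = (2*3*4)*2 = 24*2 = 48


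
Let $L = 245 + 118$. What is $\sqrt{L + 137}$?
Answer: $10 \sqrt{5} \approx 22.361$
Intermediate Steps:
$L = 363$
$\sqrt{L + 137} = \sqrt{363 + 137} = \sqrt{500} = 10 \sqrt{5}$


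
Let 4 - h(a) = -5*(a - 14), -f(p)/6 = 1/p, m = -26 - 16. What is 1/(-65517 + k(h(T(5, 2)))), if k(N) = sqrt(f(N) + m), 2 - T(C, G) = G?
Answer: -720687/47217250640 - I*sqrt(5071)/47217250640 ≈ -1.5263e-5 - 1.5082e-9*I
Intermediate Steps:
m = -42
T(C, G) = 2 - G
f(p) = -6/p
h(a) = -66 + 5*a (h(a) = 4 - (-5)*(a - 14) = 4 - (-5)*(-14 + a) = 4 - (70 - 5*a) = 4 + (-70 + 5*a) = -66 + 5*a)
k(N) = sqrt(-42 - 6/N) (k(N) = sqrt(-6/N - 42) = sqrt(-42 - 6/N))
1/(-65517 + k(h(T(5, 2)))) = 1/(-65517 + sqrt(-42 - 6/(-66 + 5*(2 - 1*2)))) = 1/(-65517 + sqrt(-42 - 6/(-66 + 5*(2 - 2)))) = 1/(-65517 + sqrt(-42 - 6/(-66 + 5*0))) = 1/(-65517 + sqrt(-42 - 6/(-66 + 0))) = 1/(-65517 + sqrt(-42 - 6/(-66))) = 1/(-65517 + sqrt(-42 - 6*(-1/66))) = 1/(-65517 + sqrt(-42 + 1/11)) = 1/(-65517 + sqrt(-461/11)) = 1/(-65517 + I*sqrt(5071)/11)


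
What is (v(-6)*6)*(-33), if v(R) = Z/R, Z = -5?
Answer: -165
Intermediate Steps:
v(R) = -5/R
(v(-6)*6)*(-33) = (-5/(-6)*6)*(-33) = (-5*(-1/6)*6)*(-33) = ((5/6)*6)*(-33) = 5*(-33) = -165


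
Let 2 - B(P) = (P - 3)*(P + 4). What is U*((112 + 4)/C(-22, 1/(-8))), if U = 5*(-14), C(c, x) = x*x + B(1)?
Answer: -519680/769 ≈ -675.79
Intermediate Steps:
B(P) = 2 - (-3 + P)*(4 + P) (B(P) = 2 - (P - 3)*(P + 4) = 2 - (-3 + P)*(4 + P))
C(c, x) = 12 + x**2 (C(c, x) = x*x + (14 - 1*1 - 1*1**2) = x**2 + (14 - 1 - 1*1) = x**2 + (14 - 1 - 1) = x**2 + 12 = 12 + x**2)
U = -70
U*((112 + 4)/C(-22, 1/(-8))) = -70*(112 + 4)/(12 + (1/(-8))**2) = -8120/(12 + (-1/8)**2) = -8120/(12 + 1/64) = -8120/769/64 = -8120*64/769 = -70*7424/769 = -519680/769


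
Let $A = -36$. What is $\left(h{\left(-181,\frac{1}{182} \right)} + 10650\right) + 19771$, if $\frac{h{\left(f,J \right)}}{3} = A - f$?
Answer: $30856$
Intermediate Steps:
$h{\left(f,J \right)} = -108 - 3 f$ ($h{\left(f,J \right)} = 3 \left(-36 - f\right) = -108 - 3 f$)
$\left(h{\left(-181,\frac{1}{182} \right)} + 10650\right) + 19771 = \left(\left(-108 - -543\right) + 10650\right) + 19771 = \left(\left(-108 + 543\right) + 10650\right) + 19771 = \left(435 + 10650\right) + 19771 = 11085 + 19771 = 30856$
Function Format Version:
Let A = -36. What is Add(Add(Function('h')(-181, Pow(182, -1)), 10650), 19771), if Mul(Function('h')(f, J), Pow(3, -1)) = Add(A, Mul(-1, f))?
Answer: 30856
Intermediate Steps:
Function('h')(f, J) = Add(-108, Mul(-3, f)) (Function('h')(f, J) = Mul(3, Add(-36, Mul(-1, f))) = Add(-108, Mul(-3, f)))
Add(Add(Function('h')(-181, Pow(182, -1)), 10650), 19771) = Add(Add(Add(-108, Mul(-3, -181)), 10650), 19771) = Add(Add(Add(-108, 543), 10650), 19771) = Add(Add(435, 10650), 19771) = Add(11085, 19771) = 30856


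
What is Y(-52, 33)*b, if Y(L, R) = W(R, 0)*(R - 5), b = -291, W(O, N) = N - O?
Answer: 268884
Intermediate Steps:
Y(L, R) = -R*(-5 + R) (Y(L, R) = (0 - R)*(R - 5) = (-R)*(-5 + R) = -R*(-5 + R))
Y(-52, 33)*b = (33*(5 - 1*33))*(-291) = (33*(5 - 33))*(-291) = (33*(-28))*(-291) = -924*(-291) = 268884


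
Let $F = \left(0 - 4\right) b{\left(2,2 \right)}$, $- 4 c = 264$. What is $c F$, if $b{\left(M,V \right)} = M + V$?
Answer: $1056$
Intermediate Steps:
$c = -66$ ($c = \left(- \frac{1}{4}\right) 264 = -66$)
$F = -16$ ($F = \left(0 - 4\right) \left(2 + 2\right) = \left(-4\right) 4 = -16$)
$c F = \left(-66\right) \left(-16\right) = 1056$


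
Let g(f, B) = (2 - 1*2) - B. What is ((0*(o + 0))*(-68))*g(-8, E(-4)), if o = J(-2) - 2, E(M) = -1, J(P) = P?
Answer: 0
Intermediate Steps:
o = -4 (o = -2 - 2 = -4)
g(f, B) = -B (g(f, B) = (2 - 2) - B = 0 - B = -B)
((0*(o + 0))*(-68))*g(-8, E(-4)) = ((0*(-4 + 0))*(-68))*(-1*(-1)) = ((0*(-4))*(-68))*1 = (0*(-68))*1 = 0*1 = 0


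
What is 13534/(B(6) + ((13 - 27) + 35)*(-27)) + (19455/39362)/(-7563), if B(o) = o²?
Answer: -1343003945003/52691980662 ≈ -25.488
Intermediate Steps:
13534/(B(6) + ((13 - 27) + 35)*(-27)) + (19455/39362)/(-7563) = 13534/(6² + ((13 - 27) + 35)*(-27)) + (19455/39362)/(-7563) = 13534/(36 + (-14 + 35)*(-27)) + (19455*(1/39362))*(-1/7563) = 13534/(36 + 21*(-27)) + (19455/39362)*(-1/7563) = 13534/(36 - 567) - 6485/99231602 = 13534/(-531) - 6485/99231602 = 13534*(-1/531) - 6485/99231602 = -13534/531 - 6485/99231602 = -1343003945003/52691980662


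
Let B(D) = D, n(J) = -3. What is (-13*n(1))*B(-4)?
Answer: -156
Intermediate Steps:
(-13*n(1))*B(-4) = -13*(-3)*(-4) = 39*(-4) = -156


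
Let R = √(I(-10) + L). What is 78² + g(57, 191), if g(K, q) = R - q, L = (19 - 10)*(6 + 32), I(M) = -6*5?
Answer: 5893 + 2*√78 ≈ 5910.7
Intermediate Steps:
I(M) = -30
L = 342 (L = 9*38 = 342)
R = 2*√78 (R = √(-30 + 342) = √312 = 2*√78 ≈ 17.664)
g(K, q) = -q + 2*√78 (g(K, q) = 2*√78 - q = -q + 2*√78)
78² + g(57, 191) = 78² + (-1*191 + 2*√78) = 6084 + (-191 + 2*√78) = 5893 + 2*√78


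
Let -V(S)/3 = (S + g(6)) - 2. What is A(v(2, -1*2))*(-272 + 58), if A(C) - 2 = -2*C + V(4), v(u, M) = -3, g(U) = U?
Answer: 3424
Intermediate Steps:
V(S) = -12 - 3*S (V(S) = -3*((S + 6) - 2) = -3*((6 + S) - 2) = -3*(4 + S) = -12 - 3*S)
A(C) = -22 - 2*C (A(C) = 2 + (-2*C + (-12 - 3*4)) = 2 + (-2*C + (-12 - 12)) = 2 + (-2*C - 24) = 2 + (-24 - 2*C) = -22 - 2*C)
A(v(2, -1*2))*(-272 + 58) = (-22 - 2*(-3))*(-272 + 58) = (-22 + 6)*(-214) = -16*(-214) = 3424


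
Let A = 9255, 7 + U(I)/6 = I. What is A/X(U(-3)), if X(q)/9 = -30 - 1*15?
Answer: -617/27 ≈ -22.852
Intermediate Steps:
U(I) = -42 + 6*I
X(q) = -405 (X(q) = 9*(-30 - 1*15) = 9*(-30 - 15) = 9*(-45) = -405)
A/X(U(-3)) = 9255/(-405) = 9255*(-1/405) = -617/27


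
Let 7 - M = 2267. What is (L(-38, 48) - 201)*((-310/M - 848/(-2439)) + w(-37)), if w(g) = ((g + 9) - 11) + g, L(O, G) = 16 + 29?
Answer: 1082250182/91869 ≈ 11780.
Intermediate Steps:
M = -2260 (M = 7 - 1*2267 = 7 - 2267 = -2260)
L(O, G) = 45
w(g) = -2 + 2*g (w(g) = ((9 + g) - 11) + g = (-2 + g) + g = -2 + 2*g)
(L(-38, 48) - 201)*((-310/M - 848/(-2439)) + w(-37)) = (45 - 201)*((-310/(-2260) - 848/(-2439)) + (-2 + 2*(-37))) = -156*((-310*(-1/2260) - 848*(-1/2439)) + (-2 - 74)) = -156*((31/226 + 848/2439) - 76) = -156*(267257/551214 - 76) = -156*(-41625007/551214) = 1082250182/91869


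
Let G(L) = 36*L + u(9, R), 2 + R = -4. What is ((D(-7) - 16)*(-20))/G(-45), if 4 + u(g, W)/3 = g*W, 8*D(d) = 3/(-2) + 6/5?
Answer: -1283/7176 ≈ -0.17879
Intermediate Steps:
R = -6 (R = -2 - 4 = -6)
D(d) = -3/80 (D(d) = (3/(-2) + 6/5)/8 = (3*(-1/2) + 6*(1/5))/8 = (-3/2 + 6/5)/8 = (1/8)*(-3/10) = -3/80)
u(g, W) = -12 + 3*W*g (u(g, W) = -12 + 3*(g*W) = -12 + 3*(W*g) = -12 + 3*W*g)
G(L) = -174 + 36*L (G(L) = 36*L + (-12 + 3*(-6)*9) = 36*L + (-12 - 162) = 36*L - 174 = -174 + 36*L)
((D(-7) - 16)*(-20))/G(-45) = ((-3/80 - 16)*(-20))/(-174 + 36*(-45)) = (-1283/80*(-20))/(-174 - 1620) = (1283/4)/(-1794) = (1283/4)*(-1/1794) = -1283/7176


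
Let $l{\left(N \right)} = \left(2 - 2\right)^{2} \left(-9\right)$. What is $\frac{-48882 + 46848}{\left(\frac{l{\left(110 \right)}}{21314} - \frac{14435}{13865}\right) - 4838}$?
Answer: $\frac{1880094}{4472887} \approx 0.42033$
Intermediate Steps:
$l{\left(N \right)} = 0$ ($l{\left(N \right)} = 0^{2} \left(-9\right) = 0 \left(-9\right) = 0$)
$\frac{-48882 + 46848}{\left(\frac{l{\left(110 \right)}}{21314} - \frac{14435}{13865}\right) - 4838} = \frac{-48882 + 46848}{\left(\frac{0}{21314} - \frac{14435}{13865}\right) - 4838} = - \frac{2034}{\left(0 \cdot \frac{1}{21314} - \frac{2887}{2773}\right) - 4838} = - \frac{2034}{\left(0 - \frac{2887}{2773}\right) - 4838} = - \frac{2034}{- \frac{2887}{2773} - 4838} = - \frac{2034}{- \frac{13418661}{2773}} = \left(-2034\right) \left(- \frac{2773}{13418661}\right) = \frac{1880094}{4472887}$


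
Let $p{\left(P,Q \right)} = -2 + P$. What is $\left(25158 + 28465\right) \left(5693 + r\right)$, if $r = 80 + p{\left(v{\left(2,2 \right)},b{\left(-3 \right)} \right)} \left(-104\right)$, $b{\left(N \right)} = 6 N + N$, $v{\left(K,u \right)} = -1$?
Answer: $326295955$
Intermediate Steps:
$b{\left(N \right)} = 7 N$
$r = 392$ ($r = 80 + \left(-2 - 1\right) \left(-104\right) = 80 - -312 = 80 + 312 = 392$)
$\left(25158 + 28465\right) \left(5693 + r\right) = \left(25158 + 28465\right) \left(5693 + 392\right) = 53623 \cdot 6085 = 326295955$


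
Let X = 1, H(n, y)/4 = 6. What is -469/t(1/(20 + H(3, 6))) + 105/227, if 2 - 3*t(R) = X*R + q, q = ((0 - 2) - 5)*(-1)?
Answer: 14076321/50167 ≈ 280.59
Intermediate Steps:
H(n, y) = 24 (H(n, y) = 4*6 = 24)
q = 7 (q = (-2 - 5)*(-1) = -7*(-1) = 7)
t(R) = -5/3 - R/3 (t(R) = ⅔ - (1*R + 7)/3 = ⅔ - (R + 7)/3 = ⅔ - (7 + R)/3 = ⅔ + (-7/3 - R/3) = -5/3 - R/3)
-469/t(1/(20 + H(3, 6))) + 105/227 = -469/(-5/3 - 1/(3*(20 + 24))) + 105/227 = -469/(-5/3 - ⅓/44) + 105*(1/227) = -469/(-5/3 - ⅓*1/44) + 105/227 = -469/(-5/3 - 1/132) + 105/227 = -469/(-221/132) + 105/227 = -469*(-132/221) + 105/227 = 61908/221 + 105/227 = 14076321/50167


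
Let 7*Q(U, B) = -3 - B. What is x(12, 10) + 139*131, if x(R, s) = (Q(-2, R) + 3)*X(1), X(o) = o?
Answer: 127469/7 ≈ 18210.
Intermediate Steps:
Q(U, B) = -3/7 - B/7 (Q(U, B) = (-3 - B)/7 = -3/7 - B/7)
x(R, s) = 18/7 - R/7 (x(R, s) = ((-3/7 - R/7) + 3)*1 = (18/7 - R/7)*1 = 18/7 - R/7)
x(12, 10) + 139*131 = (18/7 - ⅐*12) + 139*131 = (18/7 - 12/7) + 18209 = 6/7 + 18209 = 127469/7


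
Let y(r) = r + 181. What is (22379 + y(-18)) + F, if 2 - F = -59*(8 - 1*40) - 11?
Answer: 20667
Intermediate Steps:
y(r) = 181 + r
F = -1875 (F = 2 - (-59*(8 - 1*40) - 11) = 2 - (-59*(8 - 40) - 11) = 2 - (-59*(-32) - 11) = 2 - (1888 - 11) = 2 - 1*1877 = 2 - 1877 = -1875)
(22379 + y(-18)) + F = (22379 + (181 - 18)) - 1875 = (22379 + 163) - 1875 = 22542 - 1875 = 20667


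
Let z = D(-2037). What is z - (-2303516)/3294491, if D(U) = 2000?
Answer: 6591285516/3294491 ≈ 2000.7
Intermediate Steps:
z = 2000
z - (-2303516)/3294491 = 2000 - (-2303516)/3294491 = 2000 - 1*(-2303516/3294491) = 2000 + 2303516/3294491 = 6591285516/3294491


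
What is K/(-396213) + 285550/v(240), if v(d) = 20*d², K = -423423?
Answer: 4006146121/3042915840 ≈ 1.3165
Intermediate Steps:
K/(-396213) + 285550/v(240) = -423423/(-396213) + 285550/((20*240²)) = -423423*(-1/396213) + 285550/((20*57600)) = 141141/132071 + 285550/1152000 = 141141/132071 + 285550*(1/1152000) = 141141/132071 + 5711/23040 = 4006146121/3042915840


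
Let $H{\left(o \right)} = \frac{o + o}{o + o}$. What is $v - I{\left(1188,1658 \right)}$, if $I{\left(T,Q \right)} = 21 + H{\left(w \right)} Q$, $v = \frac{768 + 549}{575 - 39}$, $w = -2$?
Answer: $- \frac{898627}{536} \approx -1676.5$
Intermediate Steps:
$H{\left(o \right)} = 1$ ($H{\left(o \right)} = \frac{2 o}{2 o} = 2 o \frac{1}{2 o} = 1$)
$v = \frac{1317}{536} \approx 2.4571$
$I{\left(T,Q \right)} = 21 + Q$ ($I{\left(T,Q \right)} = 21 + 1 Q = 21 + Q$)
$v - I{\left(1188,1658 \right)} = \frac{1317}{536} - \left(21 + 1658\right) = \frac{1317}{536} - 1679 = - \frac{898627}{536}$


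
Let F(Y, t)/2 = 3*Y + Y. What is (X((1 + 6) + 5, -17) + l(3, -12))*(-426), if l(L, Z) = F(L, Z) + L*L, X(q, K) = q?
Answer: -19170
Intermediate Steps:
F(Y, t) = 8*Y (F(Y, t) = 2*(3*Y + Y) = 2*(4*Y) = 8*Y)
l(L, Z) = L² + 8*L (l(L, Z) = 8*L + L*L = 8*L + L² = L² + 8*L)
(X((1 + 6) + 5, -17) + l(3, -12))*(-426) = (((1 + 6) + 5) + 3*(8 + 3))*(-426) = ((7 + 5) + 3*11)*(-426) = (12 + 33)*(-426) = 45*(-426) = -19170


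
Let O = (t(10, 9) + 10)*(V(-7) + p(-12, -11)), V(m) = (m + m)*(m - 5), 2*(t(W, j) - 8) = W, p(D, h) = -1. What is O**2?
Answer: 14753281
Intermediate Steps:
t(W, j) = 8 + W/2
V(m) = 2*m*(-5 + m) (V(m) = (2*m)*(-5 + m) = 2*m*(-5 + m))
O = 3841 (O = ((8 + (1/2)*10) + 10)*(2*(-7)*(-5 - 7) - 1) = ((8 + 5) + 10)*(2*(-7)*(-12) - 1) = (13 + 10)*(168 - 1) = 23*167 = 3841)
O**2 = 3841**2 = 14753281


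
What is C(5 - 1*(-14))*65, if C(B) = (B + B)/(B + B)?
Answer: 65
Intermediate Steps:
C(B) = 1 (C(B) = (2*B)/((2*B)) = (2*B)*(1/(2*B)) = 1)
C(5 - 1*(-14))*65 = 1*65 = 65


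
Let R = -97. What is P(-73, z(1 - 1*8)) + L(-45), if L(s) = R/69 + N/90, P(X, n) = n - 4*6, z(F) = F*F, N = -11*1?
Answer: 48587/2070 ≈ 23.472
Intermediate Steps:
N = -11
z(F) = F²
P(X, n) = -24 + n (P(X, n) = n - 24 = -24 + n)
L(s) = -3163/2070 (L(s) = -97/69 - 11/90 = -3163/2070)
P(-73, z(1 - 1*8)) + L(-45) = (-24 + (1 - 1*8)²) - 3163/2070 = (-24 + (1 - 8)²) - 3163/2070 = (-24 + (-7)²) - 3163/2070 = (-24 + 49) - 3163/2070 = 25 - 3163/2070 = 48587/2070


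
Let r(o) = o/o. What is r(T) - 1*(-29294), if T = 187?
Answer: 29295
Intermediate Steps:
r(o) = 1
r(T) - 1*(-29294) = 1 - 1*(-29294) = 1 + 29294 = 29295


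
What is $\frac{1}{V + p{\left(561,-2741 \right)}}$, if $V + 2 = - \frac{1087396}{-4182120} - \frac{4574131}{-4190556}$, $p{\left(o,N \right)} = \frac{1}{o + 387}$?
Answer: $- \frac{14421950381655}{9336788495671} \approx -1.5446$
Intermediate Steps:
$p{\left(o,N \right)} = \frac{1}{387 + o}$
$V = - \frac{473519064481}{730225335780}$ ($V = -2 - \left(- \frac{4574131}{4190556} - \frac{271849}{1045530}\right) = -2 - - \frac{986931607079}{730225335780} = -2 + \left(\frac{271849}{1045530} + \frac{4574131}{4190556}\right) = -2 + \frac{986931607079}{730225335780} = - \frac{473519064481}{730225335780} \approx -0.64846$)
$\frac{1}{V + p{\left(561,-2741 \right)}} = \frac{1}{- \frac{473519064481}{730225335780} + \frac{1}{387 + 561}} = \frac{1}{- \frac{473519064481}{730225335780} + \frac{1}{948}} = \frac{1}{- \frac{9336788495671}{14421950381655}} = - \frac{14421950381655}{9336788495671}$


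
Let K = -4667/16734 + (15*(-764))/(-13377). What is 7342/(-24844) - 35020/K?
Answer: -32459888316238457/535558716794 ≈ -60609.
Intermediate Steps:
K = 43113727/74616906 (K = -4667*1/16734 - 11460*(-1/13377) = -4667/16734 + 3820/4459 = 43113727/74616906 ≈ 0.57780)
7342/(-24844) - 35020/K = 7342/(-24844) - 35020/43113727/74616906 = 7342*(-1/24844) - 35020*74616906/43113727 = -3671/12422 - 2613084048120/43113727 = -32459888316238457/535558716794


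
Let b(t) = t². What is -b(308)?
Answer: -94864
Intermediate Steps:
-b(308) = -1*308² = -1*94864 = -94864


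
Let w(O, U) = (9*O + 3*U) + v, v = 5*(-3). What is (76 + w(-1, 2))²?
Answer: 3364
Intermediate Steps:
v = -15
w(O, U) = -15 + 3*U + 9*O (w(O, U) = (9*O + 3*U) - 15 = (3*U + 9*O) - 15 = -15 + 3*U + 9*O)
(76 + w(-1, 2))² = (76 + (-15 + 3*2 + 9*(-1)))² = (76 + (-15 + 6 - 9))² = (76 - 18)² = 58² = 3364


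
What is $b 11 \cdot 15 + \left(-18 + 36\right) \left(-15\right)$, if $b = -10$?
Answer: $-1920$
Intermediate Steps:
$b 11 \cdot 15 + \left(-18 + 36\right) \left(-15\right) = \left(-10\right) 11 \cdot 15 + \left(-18 + 36\right) \left(-15\right) = \left(-110\right) 15 + 18 \left(-15\right) = -1650 - 270 = -1920$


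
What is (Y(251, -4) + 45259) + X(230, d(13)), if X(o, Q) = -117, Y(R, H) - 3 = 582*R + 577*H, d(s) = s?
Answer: 188919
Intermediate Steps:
Y(R, H) = 3 + 577*H + 582*R (Y(R, H) = 3 + (582*R + 577*H) = 3 + (577*H + 582*R) = 3 + 577*H + 582*R)
(Y(251, -4) + 45259) + X(230, d(13)) = ((3 + 577*(-4) + 582*251) + 45259) - 117 = ((3 - 2308 + 146082) + 45259) - 117 = (143777 + 45259) - 117 = 189036 - 117 = 188919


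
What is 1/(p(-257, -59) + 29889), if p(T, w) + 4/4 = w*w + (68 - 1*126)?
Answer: 1/33311 ≈ 3.0020e-5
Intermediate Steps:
p(T, w) = -59 + w² (p(T, w) = -1 + (w*w + (68 - 1*126)) = -1 + (w² + (68 - 126)) = -1 + (w² - 58) = -1 + (-58 + w²) = -59 + w²)
1/(p(-257, -59) + 29889) = 1/((-59 + (-59)²) + 29889) = 1/((-59 + 3481) + 29889) = 1/(3422 + 29889) = 1/33311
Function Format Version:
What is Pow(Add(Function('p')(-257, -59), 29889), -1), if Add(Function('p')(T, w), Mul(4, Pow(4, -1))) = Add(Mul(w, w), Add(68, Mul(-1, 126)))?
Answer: Rational(1, 33311) ≈ 3.0020e-5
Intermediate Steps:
Function('p')(T, w) = Add(-59, Pow(w, 2)) (Function('p')(T, w) = Add(-1, Add(Mul(w, w), Add(68, Mul(-1, 126)))) = Add(-1, Add(Pow(w, 2), Add(68, -126))) = Add(-1, Add(Pow(w, 2), -58)) = Add(-1, Add(-58, Pow(w, 2))) = Add(-59, Pow(w, 2)))
Pow(Add(Function('p')(-257, -59), 29889), -1) = Pow(Add(Add(-59, Pow(-59, 2)), 29889), -1) = Pow(Add(Add(-59, 3481), 29889), -1) = Pow(Add(3422, 29889), -1) = Pow(33311, -1) = Rational(1, 33311)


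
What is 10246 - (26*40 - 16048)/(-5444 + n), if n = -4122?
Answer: 48999114/4783 ≈ 10244.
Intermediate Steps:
10246 - (26*40 - 16048)/(-5444 + n) = 10246 - (26*40 - 16048)/(-5444 - 4122) = 10246 - (1040 - 16048)/(-9566) = 10246 - (-15008)*(-1)/9566 = 10246 - 1*7504/4783 = 10246 - 7504/4783 = 48999114/4783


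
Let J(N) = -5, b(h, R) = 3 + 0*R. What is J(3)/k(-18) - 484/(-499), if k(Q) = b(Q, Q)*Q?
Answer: 28631/26946 ≈ 1.0625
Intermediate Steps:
b(h, R) = 3 (b(h, R) = 3 + 0 = 3)
k(Q) = 3*Q
J(3)/k(-18) - 484/(-499) = -5/(3*(-18)) - 484/(-499) = -5/(-54) - 484*(-1/499) = -5*(-1/54) + 484/499 = 5/54 + 484/499 = 28631/26946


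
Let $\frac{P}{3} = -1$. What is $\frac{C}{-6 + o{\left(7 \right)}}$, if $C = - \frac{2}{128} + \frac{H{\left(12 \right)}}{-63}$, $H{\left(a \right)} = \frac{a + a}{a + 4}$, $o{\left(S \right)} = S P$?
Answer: $\frac{53}{36288} \approx 0.0014605$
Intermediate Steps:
$P = -3$ ($P = 3 \left(-1\right) = -3$)
$o{\left(S \right)} = - 3 S$ ($o{\left(S \right)} = S \left(-3\right) = - 3 S$)
$H{\left(a \right)} = \frac{2 a}{4 + a}$
$C = - \frac{53}{1344}$ ($C = - \frac{2}{128} + \frac{2 \cdot 12 \frac{1}{4 + 12}}{-63} = \left(-2\right) \frac{1}{128} + 2 \cdot 12 \cdot \frac{1}{16} \left(- \frac{1}{63}\right) = - \frac{1}{64} + 2 \cdot 12 \cdot \frac{1}{16} \left(- \frac{1}{63}\right) = - \frac{1}{64} + \frac{3}{2} \left(- \frac{1}{63}\right) = - \frac{1}{64} - \frac{1}{42} = - \frac{53}{1344} \approx -0.039435$)
$\frac{C}{-6 + o{\left(7 \right)}} = - \frac{53}{1344 \left(-6 - 21\right)} = - \frac{53}{1344 \left(-27\right)} = \left(- \frac{53}{1344}\right) \left(- \frac{1}{27}\right) = \frac{53}{36288}$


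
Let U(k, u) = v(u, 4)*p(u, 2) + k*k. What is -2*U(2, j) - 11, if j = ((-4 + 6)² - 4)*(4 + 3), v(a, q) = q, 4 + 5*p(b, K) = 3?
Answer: -87/5 ≈ -17.400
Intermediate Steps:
p(b, K) = -⅕ (p(b, K) = -⅘ + (⅕)*3 = -⅘ + ⅗ = -⅕)
j = 0 (j = (2² - 4)*7 = (4 - 4)*7 = 0*7 = 0)
U(k, u) = -⅘ + k² (U(k, u) = 4*(-⅕) + k*k = -⅘ + k²)
-2*U(2, j) - 11 = -2*(-⅘ + 2²) - 11 = -2*(-⅘ + 4) - 11 = -2*16/5 - 11 = -32/5 - 11 = -87/5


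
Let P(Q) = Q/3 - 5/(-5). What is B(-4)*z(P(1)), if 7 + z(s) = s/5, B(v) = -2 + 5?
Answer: -101/5 ≈ -20.200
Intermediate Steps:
P(Q) = 1 + Q/3 (P(Q) = Q*(1/3) - 5*(-1/5) = Q/3 + 1 = 1 + Q/3)
B(v) = 3
z(s) = -7 + s/5
B(-4)*z(P(1)) = 3*(-7 + (1 + (1/3)*1)/5) = 3*(-7 + (1 + 1/3)/5) = 3*(-7 + (1/5)*(4/3)) = 3*(-7 + 4/15) = 3*(-101/15) = -101/5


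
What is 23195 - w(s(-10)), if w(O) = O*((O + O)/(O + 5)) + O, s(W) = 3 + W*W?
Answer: 1236359/54 ≈ 22896.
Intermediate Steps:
s(W) = 3 + W²
w(O) = O + 2*O²/(5 + O) (w(O) = O*((2*O)/(5 + O)) + O = O*(2*O/(5 + O)) + O = 2*O²/(5 + O) + O = O + 2*O²/(5 + O))
23195 - w(s(-10)) = 23195 - (3 + (-10)²)*(5 + 3*(3 + (-10)²))/(5 + (3 + (-10)²)) = 23195 - (3 + 100)*(5 + 3*(3 + 100))/(5 + (3 + 100)) = 23195 - 103*(5 + 3*103)/(5 + 103) = 23195 - 103*(5 + 309)/108 = 23195 - 103*314/108 = 23195 - 1*16171/54 = 23195 - 16171/54 = 1236359/54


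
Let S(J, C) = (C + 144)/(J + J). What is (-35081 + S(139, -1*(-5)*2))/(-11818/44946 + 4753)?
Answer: -54791219043/7423174070 ≈ -7.3811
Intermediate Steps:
S(J, C) = (144 + C)/(2*J) (S(J, C) = (144 + C)/((2*J)) = (144 + C)*(1/(2*J)) = (144 + C)/(2*J))
(-35081 + S(139, -1*(-5)*2))/(-11818/44946 + 4753) = (-35081 + (1/2)*(144 - 1*(-5)*2)/139)/(-11818/44946 + 4753) = (-35081 + (1/2)*(1/139)*(144 + 5*2))/(-11818*1/44946 + 4753) = (-35081 + (1/2)*(1/139)*(144 + 10))/(-5909/22473 + 4753) = (-35081 + (1/2)*(1/139)*154)/(106808260/22473) = (-35081 + 77/139)*(22473/106808260) = -4876182/139*22473/106808260 = -54791219043/7423174070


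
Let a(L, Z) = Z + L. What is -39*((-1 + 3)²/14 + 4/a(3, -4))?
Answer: 1014/7 ≈ 144.86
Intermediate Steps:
a(L, Z) = L + Z
-39*((-1 + 3)²/14 + 4/a(3, -4)) = -39*((-1 + 3)²/14 + 4/(3 - 4)) = -39*(2²*(1/14) + 4/(-1)) = -39*(4*(1/14) + 4*(-1)) = -39*(2/7 - 4) = -39*(-26/7) = 1014/7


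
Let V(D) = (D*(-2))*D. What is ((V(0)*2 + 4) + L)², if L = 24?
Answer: 784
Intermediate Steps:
V(D) = -2*D² (V(D) = (-2*D)*D = -2*D²)
((V(0)*2 + 4) + L)² = ((-2*0²*2 + 4) + 24)² = ((-2*0*2 + 4) + 24)² = ((0*2 + 4) + 24)² = ((0 + 4) + 24)² = (4 + 24)² = 28² = 784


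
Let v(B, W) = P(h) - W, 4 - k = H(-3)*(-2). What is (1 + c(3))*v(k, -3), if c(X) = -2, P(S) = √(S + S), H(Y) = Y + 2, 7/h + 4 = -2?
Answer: -3 - I*√21/3 ≈ -3.0 - 1.5275*I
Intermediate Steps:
h = -7/6 (h = 7/(-4 - 2) = 7/(-6) = 7*(-⅙) = -7/6 ≈ -1.1667)
H(Y) = 2 + Y
P(S) = √2*√S (P(S) = √(2*S) = √2*√S)
k = 2 (k = 4 - (2 - 3)*(-2) = 4 - (-1)*(-2) = 4 - 1*2 = 4 - 2 = 2)
v(B, W) = -W + I*√21/3 (v(B, W) = √2*√(-7/6) - W = √2*(I*√42/6) - W = I*√21/3 - W = -W + I*√21/3)
(1 + c(3))*v(k, -3) = (1 - 2)*(-1*(-3) + I*√21/3) = -(3 + I*√21/3) = -3 - I*√21/3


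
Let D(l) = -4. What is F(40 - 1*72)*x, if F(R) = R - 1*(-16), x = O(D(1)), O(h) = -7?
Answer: 112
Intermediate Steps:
x = -7
F(R) = 16 + R (F(R) = R + 16 = 16 + R)
F(40 - 1*72)*x = (16 + (40 - 1*72))*(-7) = (16 + (40 - 72))*(-7) = (16 - 32)*(-7) = -16*(-7) = 112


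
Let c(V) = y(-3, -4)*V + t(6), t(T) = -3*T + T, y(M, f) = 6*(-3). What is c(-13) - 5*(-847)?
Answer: 4457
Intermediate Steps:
y(M, f) = -18
t(T) = -2*T
c(V) = -12 - 18*V (c(V) = -18*V - 2*6 = -18*V - 12 = -12 - 18*V)
c(-13) - 5*(-847) = (-12 - 18*(-13)) - 5*(-847) = (-12 + 234) - 1*(-4235) = 222 + 4235 = 4457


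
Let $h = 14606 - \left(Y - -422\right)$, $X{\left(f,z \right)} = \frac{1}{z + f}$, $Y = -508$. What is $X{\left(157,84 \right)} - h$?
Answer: $- \frac{3540771}{241} \approx -14692.0$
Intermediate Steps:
$X{\left(f,z \right)} = \frac{1}{f + z}$
$h = 14692$ ($h = 14606 - \left(-508 - -422\right) = 14606 - \left(-508 + 422\right) = 14606 - -86 = 14606 + 86 = 14692$)
$X{\left(157,84 \right)} - h = \frac{1}{157 + 84} - 14692 = \frac{1}{241} - 14692 = - \frac{3540771}{241}$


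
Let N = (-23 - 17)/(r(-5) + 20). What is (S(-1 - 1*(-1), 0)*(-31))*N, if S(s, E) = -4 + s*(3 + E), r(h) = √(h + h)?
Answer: -9920/41 + 496*I*√10/41 ≈ -241.95 + 38.256*I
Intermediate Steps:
r(h) = √2*√h (r(h) = √(2*h) = √2*√h)
N = -40/(20 + I*√10) (N = (-23 - 17)/(√2*√(-5) + 20) = -40/(√2*(I*√5) + 20) = -40/(I*√10 + 20) = -40/(20 + I*√10) ≈ -1.9512 + 0.30852*I)
(S(-1 - 1*(-1), 0)*(-31))*N = ((-4 + 3*(-1 - 1*(-1)) + 0*(-1 - 1*(-1)))*(-31))*(-80/41 + 4*I*√10/41) = ((-4 + 3*(-1 + 1) + 0*(-1 + 1))*(-31))*(-80/41 + 4*I*√10/41) = ((-4 + 3*0 + 0*0)*(-31))*(-80/41 + 4*I*√10/41) = ((-4 + 0 + 0)*(-31))*(-80/41 + 4*I*√10/41) = (-4*(-31))*(-80/41 + 4*I*√10/41) = 124*(-80/41 + 4*I*√10/41) = -9920/41 + 496*I*√10/41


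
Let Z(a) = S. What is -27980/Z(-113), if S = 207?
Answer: -27980/207 ≈ -135.17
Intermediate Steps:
Z(a) = 207
-27980/Z(-113) = -27980/207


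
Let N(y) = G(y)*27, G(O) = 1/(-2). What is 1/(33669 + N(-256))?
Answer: 2/67311 ≈ 2.9713e-5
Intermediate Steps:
G(O) = -½
N(y) = -27/2 (N(y) = -½*27 = -27/2)
1/(33669 + N(-256)) = 1/(33669 - 27/2) = 1/(67311/2) = 2/67311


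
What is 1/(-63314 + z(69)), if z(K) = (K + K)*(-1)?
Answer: -1/63452 ≈ -1.5760e-5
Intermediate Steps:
z(K) = -2*K (z(K) = (2*K)*(-1) = -2*K)
1/(-63314 + z(69)) = 1/(-63314 - 2*69) = 1/(-63314 - 138) = 1/(-63452) = -1/63452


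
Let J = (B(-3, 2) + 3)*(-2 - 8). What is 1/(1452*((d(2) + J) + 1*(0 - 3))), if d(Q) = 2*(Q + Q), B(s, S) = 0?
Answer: -1/36300 ≈ -2.7548e-5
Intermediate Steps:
d(Q) = 4*Q (d(Q) = 2*(2*Q) = 4*Q)
J = -30 (J = (0 + 3)*(-2 - 8) = 3*(-10) = -30)
1/(1452*((d(2) + J) + 1*(0 - 3))) = 1/(1452*((4*2 - 30) + 1*(0 - 3))) = 1/(1452*((8 - 30) + 1*(-3))) = 1/(1452*(-22 - 3)) = 1/(1452*(-25)) = 1/(-36300) = -1/36300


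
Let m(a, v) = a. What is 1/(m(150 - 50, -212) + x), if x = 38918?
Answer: 1/39018 ≈ 2.5629e-5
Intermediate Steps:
1/(m(150 - 50, -212) + x) = 1/((150 - 50) + 38918) = 1/(100 + 38918) = 1/39018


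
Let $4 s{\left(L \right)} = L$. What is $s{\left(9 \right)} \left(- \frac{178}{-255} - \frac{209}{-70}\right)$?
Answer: $\frac{39453}{4760} \approx 8.2885$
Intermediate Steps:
$s{\left(L \right)} = \frac{L}{4}$
$s{\left(9 \right)} \left(- \frac{178}{-255} - \frac{209}{-70}\right) = \frac{1}{4} \cdot 9 \left(- \frac{178}{-255} - \frac{209}{-70}\right) = \frac{9 \left(\left(-178\right) \left(- \frac{1}{255}\right) - - \frac{209}{70}\right)}{4} = \frac{9 \left(\frac{178}{255} + \frac{209}{70}\right)}{4} = \frac{9}{4} \cdot \frac{13151}{3570} = \frac{39453}{4760}$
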